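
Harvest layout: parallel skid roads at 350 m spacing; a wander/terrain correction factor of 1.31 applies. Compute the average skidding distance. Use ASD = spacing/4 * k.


Formula: ASD = (spacing / 4) * correction
Uncorrected distance = spacing / 4 = 350 / 4 = 87.5 m
ASD = 87.5 * 1.31 = 115 m

115


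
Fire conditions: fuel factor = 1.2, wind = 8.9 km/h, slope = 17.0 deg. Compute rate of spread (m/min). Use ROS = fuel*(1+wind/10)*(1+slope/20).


Formula: ROS = fuel * (1 + wind/10) * (1 + slope/20)
Wind factor = 1 + 8.9/10 = 1.89
Slope factor = 1 + 17.0/20 = 1.85
ROS = 1.2 * 1.89 * 1.85 = 4.2 m/min

4.2


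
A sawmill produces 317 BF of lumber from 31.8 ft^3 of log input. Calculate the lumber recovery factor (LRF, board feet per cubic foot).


Formula: LRF = Lumber Output (BF) / Log Input (ft^3)
LRF = 317 BF / 31.8 ft^3
LRF = 9.97 BF/ft^3

9.97


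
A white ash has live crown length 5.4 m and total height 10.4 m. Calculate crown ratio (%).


Formula: Crown Ratio = (Crown Length / Total Height) * 100
CR = (5.4 m / 10.4 m) * 100
CR = 0.5192 * 100 = 51.9%

51.9


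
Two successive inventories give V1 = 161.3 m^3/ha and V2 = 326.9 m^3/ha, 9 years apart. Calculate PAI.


Formula: PAI = (V_T2 - V_T1) / (T2 - T1)
Volume increment = 326.9 - 161.3 = 165.6 m^3/ha
PAI = 165.6 / 9 = 18.4 m^3/ha/year

18.4


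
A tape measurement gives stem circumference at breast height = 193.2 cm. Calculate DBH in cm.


Formula: DBH = C / pi
DBH = 193.2 / pi
pi = 3.14159...
DBH = 61.5 cm

61.5


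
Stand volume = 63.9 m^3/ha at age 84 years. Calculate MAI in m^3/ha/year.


Formula: MAI = Total Volume / Stand Age
MAI = 63.9 m^3/ha / 84 years
MAI = 0.76 m^3/ha/year

0.76


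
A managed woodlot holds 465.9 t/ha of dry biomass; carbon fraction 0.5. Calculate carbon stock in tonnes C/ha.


Formula: Carbon Stock = Biomass * Carbon Fraction
C = 465.9 t/ha * 0.5
C = 233.0 t C/ha

233.0


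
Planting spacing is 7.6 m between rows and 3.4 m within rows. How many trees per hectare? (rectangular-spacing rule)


Formula: TPH = 10000 m^2/ha / (spacing_x * spacing_y)
Area per tree = 7.6 m * 3.4 m = 25.84 m^2
TPH = 10000 / 25.84 = 387 trees/ha

387


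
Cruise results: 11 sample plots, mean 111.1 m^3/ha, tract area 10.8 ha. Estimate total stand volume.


Formula: Total Volume = Mean Volume per ha * Total Area
Total Volume = 111.1 m^3/ha * 10.8 ha
Total Volume = 1200 m^3

1200


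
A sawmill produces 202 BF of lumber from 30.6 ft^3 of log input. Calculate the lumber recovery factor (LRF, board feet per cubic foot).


Formula: LRF = Lumber Output (BF) / Log Input (ft^3)
LRF = 202 BF / 30.6 ft^3
LRF = 6.6 BF/ft^3

6.6


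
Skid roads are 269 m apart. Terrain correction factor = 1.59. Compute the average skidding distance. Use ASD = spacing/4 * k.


Formula: ASD = (spacing / 4) * correction
Uncorrected distance = spacing / 4 = 269 / 4 = 67.25 m
ASD = 67.25 * 1.59 = 107 m

107


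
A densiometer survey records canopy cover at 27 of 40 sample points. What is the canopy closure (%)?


Formula: Canopy closure = covered points / total points * 100
Closure = 27 / 40 * 100
Closure = 0.675 * 100 = 67.5%

67.5


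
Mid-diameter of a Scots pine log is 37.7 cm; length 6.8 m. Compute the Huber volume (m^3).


Huber: V = Am * L,  Am = pi*(Dm/200)^2
Am = pi*(37.7/200)^2 = 0.111628 m^2
V = 0.111628*6.8 = 0.7591 m^3

0.7591


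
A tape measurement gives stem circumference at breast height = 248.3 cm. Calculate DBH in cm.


Formula: DBH = C / pi
DBH = 248.3 / pi
pi = 3.14159...
DBH = 79.0 cm

79.0


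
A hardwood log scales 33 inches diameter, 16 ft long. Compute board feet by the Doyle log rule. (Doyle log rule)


Doyle: BF = (D - 4)^2 * L / 16
Adjusted diameter = 33 - 4 = 29 in
(D-4)^2 = 29^2 = 841
BF = 841 * 16 / 16 = 841 BF

841


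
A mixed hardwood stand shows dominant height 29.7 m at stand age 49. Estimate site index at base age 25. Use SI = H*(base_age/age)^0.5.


Formula: SI = H_dom * (base_age / age)^0.5
Age ratio = 25 / 49 = 0.5102
sqrt(age_ratio) = 0.71429
SI = 29.7 * 0.71429 = 21.2 m

21.2


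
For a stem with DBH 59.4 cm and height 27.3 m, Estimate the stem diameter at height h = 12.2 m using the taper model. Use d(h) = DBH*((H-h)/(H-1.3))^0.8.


Taper: d(h) = DBH * ((H - h) / (H - 1.3))^0.8
Numerator = H - h = 27.3 - 12.2 = 15.1 m
Denominator = H - 1.3 = 27.3 - 1.3 = 26.0 m
Ratio = 15.1 / 26.0 = 0.58077
d = 59.4 * 0.58077^0.8 = 38.5 cm

38.5


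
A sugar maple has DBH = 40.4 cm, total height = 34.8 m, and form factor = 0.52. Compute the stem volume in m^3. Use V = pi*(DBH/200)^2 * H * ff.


Formula: V = pi * (DBH/200)^2 * H * ff
Radius = DBH/200 = 40.4/200 = 0.202 m
Radius^2 = 0.202^2 = 0.040804 m^2
V = pi * 0.040804 * 34.8 * 0.52
V = 2.32 m^3

2.32


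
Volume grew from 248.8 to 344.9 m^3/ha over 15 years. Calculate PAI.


Formula: PAI = (V_T2 - V_T1) / (T2 - T1)
Volume increment = 344.9 - 248.8 = 96.1 m^3/ha
PAI = 96.1 / 15 = 6.41 m^3/ha/year

6.41


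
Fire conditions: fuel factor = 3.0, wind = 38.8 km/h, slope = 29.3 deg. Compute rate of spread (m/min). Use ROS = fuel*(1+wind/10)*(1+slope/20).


Formula: ROS = fuel * (1 + wind/10) * (1 + slope/20)
Wind factor = 1 + 38.8/10 = 4.88
Slope factor = 1 + 29.3/20 = 2.465
ROS = 3.0 * 4.88 * 2.465 = 36.09 m/min

36.09


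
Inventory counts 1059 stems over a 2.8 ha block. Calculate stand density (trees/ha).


Formula: Stand Density = N_trees / Area_ha
Density = 1059 trees / 2.8 ha
Density = 378 trees/ha

378


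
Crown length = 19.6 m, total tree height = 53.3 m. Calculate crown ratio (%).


Formula: Crown Ratio = (Crown Length / Total Height) * 100
CR = (19.6 m / 53.3 m) * 100
CR = 0.3677 * 100 = 36.8%

36.8


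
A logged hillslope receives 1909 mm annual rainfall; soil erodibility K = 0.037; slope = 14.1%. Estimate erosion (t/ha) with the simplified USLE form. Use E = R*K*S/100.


Formula: E = R * K * S / 100  (simplified USLE)
R * K = 1909 * 0.037 = 70.633
E = 70.633 * 14.1 / 100 = 9.96 t/ha

9.96


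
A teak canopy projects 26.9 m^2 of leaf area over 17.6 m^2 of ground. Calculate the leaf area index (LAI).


Formula: LAI = total leaf area / ground area  (dimensionless)
LAI = 26.9 m^2 / 17.6 m^2
LAI = 1.53

1.53


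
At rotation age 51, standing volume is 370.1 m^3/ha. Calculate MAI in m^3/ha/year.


Formula: MAI = Total Volume / Stand Age
MAI = 370.1 m^3/ha / 51 years
MAI = 7.26 m^3/ha/year

7.26


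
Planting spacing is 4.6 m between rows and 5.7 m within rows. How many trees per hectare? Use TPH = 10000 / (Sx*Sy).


Formula: TPH = 10000 m^2/ha / (spacing_x * spacing_y)
Area per tree = 4.6 m * 5.7 m = 26.22 m^2
TPH = 10000 / 26.22 = 381 trees/ha

381


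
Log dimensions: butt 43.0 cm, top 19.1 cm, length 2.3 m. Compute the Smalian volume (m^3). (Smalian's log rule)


Smalian: V = (A1 + A2)/2 * L,  A = pi*(D/200)^2
A1 = pi*(43.0/200)^2 = 0.14522 m^2
A2 = pi*(19.1/200)^2 = 0.028652 m^2
V = (0.14522+0.028652)/2*2.3 = 0.2 m^3

0.2


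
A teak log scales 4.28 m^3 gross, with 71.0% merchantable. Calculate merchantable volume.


Formula: MV = V_total * (merchantable_pct / 100)
Merchantable fraction = 71.0% / 100 = 0.71
MV = 4.28 m^3 * 0.71 = 3.039 m^3

3.039


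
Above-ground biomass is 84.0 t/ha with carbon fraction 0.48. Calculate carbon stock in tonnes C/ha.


Formula: Carbon Stock = Biomass * Carbon Fraction
C = 84.0 t/ha * 0.48
C = 40.3 t C/ha

40.3


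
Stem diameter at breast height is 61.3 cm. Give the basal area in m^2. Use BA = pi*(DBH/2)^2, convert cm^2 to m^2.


Formula: BA = pi * (DBH/2)^2 / 10000  (cm^2 to m^2)
Radius = DBH/2 = 61.3/2 = 30.65 cm
BA = pi * 30.65^2 / 10000
   = 2951.2828 cm^2 / 10000
   = 0.2951 m^2

0.2951


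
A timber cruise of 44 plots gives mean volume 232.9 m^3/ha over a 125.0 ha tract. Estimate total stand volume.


Formula: Total Volume = Mean Volume per ha * Total Area
Total Volume = 232.9 m^3/ha * 125.0 ha
Total Volume = 29113 m^3

29113


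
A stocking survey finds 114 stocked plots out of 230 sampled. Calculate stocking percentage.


Formula: Stocking % = stocked plots / total plots * 100
Stocking = 114 / 230 * 100
Stocking = 0.4957 * 100 = 49.6%

49.6


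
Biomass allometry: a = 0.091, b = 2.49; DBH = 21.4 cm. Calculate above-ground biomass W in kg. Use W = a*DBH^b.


Formula: W = a * DBH^b  (allometric power law)
DBH^b = 21.4^2.49 = 2054.6142
W = 0.091 * 2054.6142 = 187.0 kg

187.0


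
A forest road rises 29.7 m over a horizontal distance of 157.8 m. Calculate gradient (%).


Formula: Gradient = rise / run * 100
Gradient = 29.7 / 157.8 * 100 = 18.8%

18.8


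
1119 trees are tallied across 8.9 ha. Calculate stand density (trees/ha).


Formula: Stand Density = N_trees / Area_ha
Density = 1119 trees / 8.9 ha
Density = 126 trees/ha

126


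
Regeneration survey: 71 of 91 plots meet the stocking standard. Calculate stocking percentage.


Formula: Stocking % = stocked plots / total plots * 100
Stocking = 71 / 91 * 100
Stocking = 0.7802 * 100 = 78.0%

78.0


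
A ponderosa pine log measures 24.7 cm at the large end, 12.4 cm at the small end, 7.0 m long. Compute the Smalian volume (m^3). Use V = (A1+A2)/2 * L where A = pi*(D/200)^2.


Smalian: V = (A1 + A2)/2 * L,  A = pi*(D/200)^2
A1 = pi*(24.7/200)^2 = 0.047916 m^2
A2 = pi*(12.4/200)^2 = 0.012076 m^2
V = (0.047916+0.012076)/2*7.0 = 0.21 m^3

0.21


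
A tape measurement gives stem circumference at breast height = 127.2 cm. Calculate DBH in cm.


Formula: DBH = C / pi
DBH = 127.2 / pi
pi = 3.14159...
DBH = 40.5 cm

40.5


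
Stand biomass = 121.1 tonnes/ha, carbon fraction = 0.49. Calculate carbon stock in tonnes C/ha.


Formula: Carbon Stock = Biomass * Carbon Fraction
C = 121.1 t/ha * 0.49
C = 59.3 t C/ha

59.3


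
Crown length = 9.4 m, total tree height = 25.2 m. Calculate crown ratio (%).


Formula: Crown Ratio = (Crown Length / Total Height) * 100
CR = (9.4 m / 25.2 m) * 100
CR = 0.373 * 100 = 37.3%

37.3


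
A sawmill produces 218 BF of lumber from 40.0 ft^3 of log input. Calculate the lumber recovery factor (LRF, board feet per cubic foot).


Formula: LRF = Lumber Output (BF) / Log Input (ft^3)
LRF = 218 BF / 40.0 ft^3
LRF = 5.45 BF/ft^3

5.45


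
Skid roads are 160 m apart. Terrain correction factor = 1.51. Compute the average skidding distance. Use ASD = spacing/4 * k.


Formula: ASD = (spacing / 4) * correction
Uncorrected distance = spacing / 4 = 160 / 4 = 40 m
ASD = 40 * 1.51 = 60 m

60


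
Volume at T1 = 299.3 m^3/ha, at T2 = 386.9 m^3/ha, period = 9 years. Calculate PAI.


Formula: PAI = (V_T2 - V_T1) / (T2 - T1)
Volume increment = 386.9 - 299.3 = 87.6 m^3/ha
PAI = 87.6 / 9 = 9.73 m^3/ha/year

9.73


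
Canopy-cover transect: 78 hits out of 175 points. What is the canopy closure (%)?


Formula: Canopy closure = covered points / total points * 100
Closure = 78 / 175 * 100
Closure = 0.4457 * 100 = 44.6%

44.6


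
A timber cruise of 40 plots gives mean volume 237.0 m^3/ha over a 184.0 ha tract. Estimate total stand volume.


Formula: Total Volume = Mean Volume per ha * Total Area
Total Volume = 237.0 m^3/ha * 184.0 ha
Total Volume = 43608 m^3

43608


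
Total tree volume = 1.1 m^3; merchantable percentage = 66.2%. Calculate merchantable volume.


Formula: MV = V_total * (merchantable_pct / 100)
Merchantable fraction = 66.2% / 100 = 0.662
MV = 1.1 m^3 * 0.662 = 0.728 m^3

0.728


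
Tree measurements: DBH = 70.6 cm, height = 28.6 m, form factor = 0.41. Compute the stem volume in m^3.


Formula: V = pi * (DBH/200)^2 * H * ff
Radius = DBH/200 = 70.6/200 = 0.353 m
Radius^2 = 0.353^2 = 0.124609 m^2
V = pi * 0.124609 * 28.6 * 0.41
V = 4.59 m^3

4.59


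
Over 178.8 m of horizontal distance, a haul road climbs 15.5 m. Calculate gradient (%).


Formula: Gradient = rise / run * 100
Gradient = 15.5 / 178.8 * 100 = 8.7%

8.7


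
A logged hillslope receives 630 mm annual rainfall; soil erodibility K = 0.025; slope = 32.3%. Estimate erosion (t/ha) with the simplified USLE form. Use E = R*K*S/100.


Formula: E = R * K * S / 100  (simplified USLE)
R * K = 630 * 0.025 = 15.75
E = 15.75 * 32.3 / 100 = 5.09 t/ha

5.09


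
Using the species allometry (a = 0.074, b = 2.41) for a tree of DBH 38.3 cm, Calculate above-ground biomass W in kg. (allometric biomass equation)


Formula: W = a * DBH^b  (allometric power law)
DBH^b = 38.3^2.41 = 6538.9655
W = 0.074 * 6538.9655 = 483.9 kg

483.9


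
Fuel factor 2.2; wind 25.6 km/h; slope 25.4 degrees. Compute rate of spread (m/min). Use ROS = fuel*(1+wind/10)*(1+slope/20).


Formula: ROS = fuel * (1 + wind/10) * (1 + slope/20)
Wind factor = 1 + 25.6/10 = 3.56
Slope factor = 1 + 25.4/20 = 2.27
ROS = 2.2 * 3.56 * 2.27 = 17.78 m/min

17.78


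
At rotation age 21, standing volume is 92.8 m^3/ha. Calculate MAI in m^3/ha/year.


Formula: MAI = Total Volume / Stand Age
MAI = 92.8 m^3/ha / 21 years
MAI = 4.42 m^3/ha/year

4.42


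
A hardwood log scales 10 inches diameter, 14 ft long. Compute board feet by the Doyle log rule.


Doyle: BF = (D - 4)^2 * L / 16
Adjusted diameter = 10 - 4 = 6 in
(D-4)^2 = 6^2 = 36
BF = 36 * 14 / 16 = 32 BF

32


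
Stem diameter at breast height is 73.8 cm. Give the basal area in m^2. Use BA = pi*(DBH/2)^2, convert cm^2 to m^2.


Formula: BA = pi * (DBH/2)^2 / 10000  (cm^2 to m^2)
Radius = DBH/2 = 73.8/2 = 36.9 cm
BA = pi * 36.9^2 / 10000
   = 4277.624 cm^2 / 10000
   = 0.4278 m^2

0.4278


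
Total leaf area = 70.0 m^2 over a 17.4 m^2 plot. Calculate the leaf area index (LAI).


Formula: LAI = total leaf area / ground area  (dimensionless)
LAI = 70.0 m^2 / 17.4 m^2
LAI = 4.02

4.02


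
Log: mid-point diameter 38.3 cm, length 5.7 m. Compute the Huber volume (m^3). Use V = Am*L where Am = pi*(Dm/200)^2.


Huber: V = Am * L,  Am = pi*(Dm/200)^2
Am = pi*(38.3/200)^2 = 0.115209 m^2
V = 0.115209*5.7 = 0.6567 m^3

0.6567


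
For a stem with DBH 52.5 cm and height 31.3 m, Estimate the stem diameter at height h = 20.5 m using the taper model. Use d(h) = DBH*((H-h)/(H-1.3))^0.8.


Taper: d(h) = DBH * ((H - h) / (H - 1.3))^0.8
Numerator = H - h = 31.3 - 20.5 = 10.8 m
Denominator = H - 1.3 = 31.3 - 1.3 = 30.0 m
Ratio = 10.8 / 30.0 = 0.36
d = 52.5 * 0.36^0.8 = 23.2 cm

23.2


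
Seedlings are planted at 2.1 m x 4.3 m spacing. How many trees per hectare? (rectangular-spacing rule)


Formula: TPH = 10000 m^2/ha / (spacing_x * spacing_y)
Area per tree = 2.1 m * 4.3 m = 9.03 m^2
TPH = 10000 / 9.03 = 1107 trees/ha

1107


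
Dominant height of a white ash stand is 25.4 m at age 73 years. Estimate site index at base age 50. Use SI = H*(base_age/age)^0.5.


Formula: SI = H_dom * (base_age / age)^0.5
Age ratio = 50 / 73 = 0.68493
sqrt(age_ratio) = 0.82761
SI = 25.4 * 0.82761 = 21.0 m

21.0


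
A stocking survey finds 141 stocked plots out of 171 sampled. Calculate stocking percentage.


Formula: Stocking % = stocked plots / total plots * 100
Stocking = 141 / 171 * 100
Stocking = 0.8246 * 100 = 82.5%

82.5


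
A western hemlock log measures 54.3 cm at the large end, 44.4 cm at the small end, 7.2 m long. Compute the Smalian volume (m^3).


Smalian: V = (A1 + A2)/2 * L,  A = pi*(D/200)^2
A1 = pi*(54.3/200)^2 = 0.231574 m^2
A2 = pi*(44.4/200)^2 = 0.15483 m^2
V = (0.231574+0.15483)/2*7.2 = 1.3911 m^3

1.3911


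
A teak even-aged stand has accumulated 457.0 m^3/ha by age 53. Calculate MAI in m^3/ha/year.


Formula: MAI = Total Volume / Stand Age
MAI = 457.0 m^3/ha / 53 years
MAI = 8.62 m^3/ha/year

8.62


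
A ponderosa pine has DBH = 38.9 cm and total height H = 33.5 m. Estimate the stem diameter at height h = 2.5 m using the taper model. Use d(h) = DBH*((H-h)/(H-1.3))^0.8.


Taper: d(h) = DBH * ((H - h) / (H - 1.3))^0.8
Numerator = H - h = 33.5 - 2.5 = 31.0 m
Denominator = H - 1.3 = 33.5 - 1.3 = 32.2 m
Ratio = 31.0 / 32.2 = 0.96273
d = 38.9 * 0.96273^0.8 = 37.7 cm

37.7


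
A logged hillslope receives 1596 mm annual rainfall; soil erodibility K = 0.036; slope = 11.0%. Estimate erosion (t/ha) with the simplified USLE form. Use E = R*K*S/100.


Formula: E = R * K * S / 100  (simplified USLE)
R * K = 1596 * 0.036 = 57.456
E = 57.456 * 11.0 / 100 = 6.32 t/ha

6.32


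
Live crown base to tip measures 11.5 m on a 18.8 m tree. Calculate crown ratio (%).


Formula: Crown Ratio = (Crown Length / Total Height) * 100
CR = (11.5 m / 18.8 m) * 100
CR = 0.6117 * 100 = 61.2%

61.2


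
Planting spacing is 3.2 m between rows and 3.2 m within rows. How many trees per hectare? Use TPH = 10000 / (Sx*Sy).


Formula: TPH = 10000 m^2/ha / (spacing_x * spacing_y)
Area per tree = 3.2 m * 3.2 m = 10.24 m^2
TPH = 10000 / 10.24 = 977 trees/ha

977


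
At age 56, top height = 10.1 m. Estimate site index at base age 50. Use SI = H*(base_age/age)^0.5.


Formula: SI = H_dom * (base_age / age)^0.5
Age ratio = 50 / 56 = 0.89286
sqrt(age_ratio) = 0.94491
SI = 10.1 * 0.94491 = 9.5 m

9.5


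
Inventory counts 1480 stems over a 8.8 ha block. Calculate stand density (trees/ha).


Formula: Stand Density = N_trees / Area_ha
Density = 1480 trees / 8.8 ha
Density = 168 trees/ha

168


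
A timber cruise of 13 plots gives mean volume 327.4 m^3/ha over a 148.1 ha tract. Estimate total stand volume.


Formula: Total Volume = Mean Volume per ha * Total Area
Total Volume = 327.4 m^3/ha * 148.1 ha
Total Volume = 48488 m^3

48488


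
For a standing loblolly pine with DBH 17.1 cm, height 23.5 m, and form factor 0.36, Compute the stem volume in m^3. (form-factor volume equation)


Formula: V = pi * (DBH/200)^2 * H * ff
Radius = DBH/200 = 17.1/200 = 0.0855 m
Radius^2 = 0.0855^2 = 0.00731025 m^2
V = pi * 0.00731025 * 23.5 * 0.36
V = 0.194 m^3

0.194


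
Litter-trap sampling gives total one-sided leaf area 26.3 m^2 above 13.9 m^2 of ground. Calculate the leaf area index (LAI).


Formula: LAI = total leaf area / ground area  (dimensionless)
LAI = 26.3 m^2 / 13.9 m^2
LAI = 1.89

1.89


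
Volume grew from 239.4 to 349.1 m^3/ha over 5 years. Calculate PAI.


Formula: PAI = (V_T2 - V_T1) / (T2 - T1)
Volume increment = 349.1 - 239.4 = 109.7 m^3/ha
PAI = 109.7 / 5 = 21.94 m^3/ha/year

21.94


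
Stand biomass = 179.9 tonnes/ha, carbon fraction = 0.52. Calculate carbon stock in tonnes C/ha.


Formula: Carbon Stock = Biomass * Carbon Fraction
C = 179.9 t/ha * 0.52
C = 93.5 t C/ha

93.5


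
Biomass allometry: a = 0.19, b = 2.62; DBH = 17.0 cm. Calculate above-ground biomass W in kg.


Formula: W = a * DBH^b  (allometric power law)
DBH^b = 17.0^2.62 = 1674.0799
W = 0.19 * 1674.0799 = 318.1 kg

318.1


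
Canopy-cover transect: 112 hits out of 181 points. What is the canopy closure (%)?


Formula: Canopy closure = covered points / total points * 100
Closure = 112 / 181 * 100
Closure = 0.6188 * 100 = 61.9%

61.9


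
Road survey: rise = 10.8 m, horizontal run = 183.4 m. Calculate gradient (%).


Formula: Gradient = rise / run * 100
Gradient = 10.8 / 183.4 * 100 = 5.9%

5.9


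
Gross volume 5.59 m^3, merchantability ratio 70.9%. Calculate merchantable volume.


Formula: MV = V_total * (merchantable_pct / 100)
Merchantable fraction = 70.9% / 100 = 0.709
MV = 5.59 m^3 * 0.709 = 3.963 m^3

3.963


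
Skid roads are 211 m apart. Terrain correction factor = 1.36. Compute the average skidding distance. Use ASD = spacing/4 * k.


Formula: ASD = (spacing / 4) * correction
Uncorrected distance = spacing / 4 = 211 / 4 = 52.75 m
ASD = 52.75 * 1.36 = 72 m

72


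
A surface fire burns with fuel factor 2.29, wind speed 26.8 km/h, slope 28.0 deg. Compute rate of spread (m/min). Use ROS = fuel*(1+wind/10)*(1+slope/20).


Formula: ROS = fuel * (1 + wind/10) * (1 + slope/20)
Wind factor = 1 + 26.8/10 = 3.68
Slope factor = 1 + 28.0/20 = 2.4
ROS = 2.29 * 3.68 * 2.4 = 20.23 m/min

20.23


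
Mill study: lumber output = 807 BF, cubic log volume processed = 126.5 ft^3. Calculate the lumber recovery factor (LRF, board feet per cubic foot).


Formula: LRF = Lumber Output (BF) / Log Input (ft^3)
LRF = 807 BF / 126.5 ft^3
LRF = 6.38 BF/ft^3

6.38


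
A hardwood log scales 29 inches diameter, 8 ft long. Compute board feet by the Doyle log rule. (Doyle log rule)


Doyle: BF = (D - 4)^2 * L / 16
Adjusted diameter = 29 - 4 = 25 in
(D-4)^2 = 25^2 = 625
BF = 625 * 8 / 16 = 313 BF

313


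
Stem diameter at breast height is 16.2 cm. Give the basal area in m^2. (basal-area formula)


Formula: BA = pi * (DBH/2)^2 / 10000  (cm^2 to m^2)
Radius = DBH/2 = 16.2/2 = 8.1 cm
BA = pi * 8.1^2 / 10000
   = 206.1199 cm^2 / 10000
   = 0.0206 m^2

0.0206


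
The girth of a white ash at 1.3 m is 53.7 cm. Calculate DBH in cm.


Formula: DBH = C / pi
DBH = 53.7 / pi
pi = 3.14159...
DBH = 17.1 cm

17.1


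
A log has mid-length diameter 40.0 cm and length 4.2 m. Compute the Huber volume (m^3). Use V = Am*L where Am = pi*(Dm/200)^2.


Huber: V = Am * L,  Am = pi*(Dm/200)^2
Am = pi*(40.0/200)^2 = 0.125664 m^2
V = 0.125664*4.2 = 0.5278 m^3

0.5278


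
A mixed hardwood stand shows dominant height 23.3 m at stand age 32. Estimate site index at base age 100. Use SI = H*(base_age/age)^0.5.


Formula: SI = H_dom * (base_age / age)^0.5
Age ratio = 100 / 32 = 3.125
sqrt(age_ratio) = 1.76777
SI = 23.3 * 1.76777 = 41.2 m

41.2


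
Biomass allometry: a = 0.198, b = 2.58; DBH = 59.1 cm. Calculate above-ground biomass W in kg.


Formula: W = a * DBH^b  (allometric power law)
DBH^b = 59.1^2.58 = 37213.0872
W = 0.198 * 37213.0872 = 7368.2 kg

7368.2


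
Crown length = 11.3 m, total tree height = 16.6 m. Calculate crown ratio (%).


Formula: Crown Ratio = (Crown Length / Total Height) * 100
CR = (11.3 m / 16.6 m) * 100
CR = 0.6807 * 100 = 68.1%

68.1


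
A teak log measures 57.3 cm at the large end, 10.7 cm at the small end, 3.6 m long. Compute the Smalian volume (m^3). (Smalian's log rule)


Smalian: V = (A1 + A2)/2 * L,  A = pi*(D/200)^2
A1 = pi*(57.3/200)^2 = 0.257869 m^2
A2 = pi*(10.7/200)^2 = 0.008992 m^2
V = (0.257869+0.008992)/2*3.6 = 0.4803 m^3

0.4803


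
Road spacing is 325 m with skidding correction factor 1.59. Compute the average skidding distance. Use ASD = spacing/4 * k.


Formula: ASD = (spacing / 4) * correction
Uncorrected distance = spacing / 4 = 325 / 4 = 81.25 m
ASD = 81.25 * 1.59 = 129 m

129


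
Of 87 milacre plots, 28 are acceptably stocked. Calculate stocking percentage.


Formula: Stocking % = stocked plots / total plots * 100
Stocking = 28 / 87 * 100
Stocking = 0.3218 * 100 = 32.2%

32.2


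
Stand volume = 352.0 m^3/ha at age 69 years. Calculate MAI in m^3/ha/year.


Formula: MAI = Total Volume / Stand Age
MAI = 352.0 m^3/ha / 69 years
MAI = 5.1 m^3/ha/year

5.1


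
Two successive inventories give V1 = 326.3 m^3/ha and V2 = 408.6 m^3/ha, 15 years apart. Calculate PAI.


Formula: PAI = (V_T2 - V_T1) / (T2 - T1)
Volume increment = 408.6 - 326.3 = 82.3 m^3/ha
PAI = 82.3 / 15 = 5.49 m^3/ha/year

5.49


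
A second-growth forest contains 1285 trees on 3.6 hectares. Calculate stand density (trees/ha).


Formula: Stand Density = N_trees / Area_ha
Density = 1285 trees / 3.6 ha
Density = 357 trees/ha

357


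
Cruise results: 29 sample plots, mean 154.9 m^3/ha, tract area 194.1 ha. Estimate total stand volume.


Formula: Total Volume = Mean Volume per ha * Total Area
Total Volume = 154.9 m^3/ha * 194.1 ha
Total Volume = 30066 m^3

30066


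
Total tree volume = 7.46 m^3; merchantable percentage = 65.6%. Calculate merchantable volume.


Formula: MV = V_total * (merchantable_pct / 100)
Merchantable fraction = 65.6% / 100 = 0.656
MV = 7.46 m^3 * 0.656 = 4.894 m^3

4.894


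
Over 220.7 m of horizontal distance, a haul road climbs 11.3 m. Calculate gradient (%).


Formula: Gradient = rise / run * 100
Gradient = 11.3 / 220.7 * 100 = 5.1%

5.1


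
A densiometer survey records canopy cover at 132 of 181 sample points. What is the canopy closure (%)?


Formula: Canopy closure = covered points / total points * 100
Closure = 132 / 181 * 100
Closure = 0.7293 * 100 = 72.9%

72.9


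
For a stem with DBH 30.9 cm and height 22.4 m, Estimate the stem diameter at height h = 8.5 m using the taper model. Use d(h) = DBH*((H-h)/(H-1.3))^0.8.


Taper: d(h) = DBH * ((H - h) / (H - 1.3))^0.8
Numerator = H - h = 22.4 - 8.5 = 13.9 m
Denominator = H - 1.3 = 22.4 - 1.3 = 21.1 m
Ratio = 13.9 / 21.1 = 0.65877
d = 30.9 * 0.65877^0.8 = 22.1 cm

22.1


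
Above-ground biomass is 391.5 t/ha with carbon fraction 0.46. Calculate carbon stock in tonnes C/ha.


Formula: Carbon Stock = Biomass * Carbon Fraction
C = 391.5 t/ha * 0.46
C = 180.1 t C/ha

180.1


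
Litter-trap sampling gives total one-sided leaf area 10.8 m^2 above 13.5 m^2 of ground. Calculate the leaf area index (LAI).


Formula: LAI = total leaf area / ground area  (dimensionless)
LAI = 10.8 m^2 / 13.5 m^2
LAI = 0.8

0.8


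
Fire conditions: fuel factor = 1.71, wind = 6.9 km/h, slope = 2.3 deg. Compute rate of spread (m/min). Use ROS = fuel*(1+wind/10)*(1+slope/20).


Formula: ROS = fuel * (1 + wind/10) * (1 + slope/20)
Wind factor = 1 + 6.9/10 = 1.69
Slope factor = 1 + 2.3/20 = 1.115
ROS = 1.71 * 1.69 * 1.115 = 3.22 m/min

3.22


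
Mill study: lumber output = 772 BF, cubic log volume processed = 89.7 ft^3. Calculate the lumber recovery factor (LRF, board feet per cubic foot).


Formula: LRF = Lumber Output (BF) / Log Input (ft^3)
LRF = 772 BF / 89.7 ft^3
LRF = 8.61 BF/ft^3

8.61


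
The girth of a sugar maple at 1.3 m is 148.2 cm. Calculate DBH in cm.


Formula: DBH = C / pi
DBH = 148.2 / pi
pi = 3.14159...
DBH = 47.2 cm

47.2


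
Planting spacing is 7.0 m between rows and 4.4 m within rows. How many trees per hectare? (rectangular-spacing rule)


Formula: TPH = 10000 m^2/ha / (spacing_x * spacing_y)
Area per tree = 7.0 m * 4.4 m = 30.8 m^2
TPH = 10000 / 30.8 = 325 trees/ha

325


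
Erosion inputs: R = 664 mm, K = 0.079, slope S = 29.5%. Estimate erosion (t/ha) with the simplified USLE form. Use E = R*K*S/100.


Formula: E = R * K * S / 100  (simplified USLE)
R * K = 664 * 0.079 = 52.456
E = 52.456 * 29.5 / 100 = 15.47 t/ha

15.47


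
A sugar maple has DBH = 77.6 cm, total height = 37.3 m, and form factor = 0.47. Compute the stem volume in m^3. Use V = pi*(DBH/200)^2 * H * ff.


Formula: V = pi * (DBH/200)^2 * H * ff
Radius = DBH/200 = 77.6/200 = 0.388 m
Radius^2 = 0.388^2 = 0.150544 m^2
V = pi * 0.150544 * 37.3 * 0.47
V = 8.291 m^3

8.291


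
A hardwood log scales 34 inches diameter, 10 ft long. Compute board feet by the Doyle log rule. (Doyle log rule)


Doyle: BF = (D - 4)^2 * L / 16
Adjusted diameter = 34 - 4 = 30 in
(D-4)^2 = 30^2 = 900
BF = 900 * 10 / 16 = 563 BF

563


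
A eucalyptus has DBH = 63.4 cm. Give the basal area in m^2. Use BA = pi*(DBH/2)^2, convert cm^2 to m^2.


Formula: BA = pi * (DBH/2)^2 / 10000  (cm^2 to m^2)
Radius = DBH/2 = 63.4/2 = 31.7 cm
BA = pi * 31.7^2 / 10000
   = 3156.955 cm^2 / 10000
   = 0.3157 m^2

0.3157


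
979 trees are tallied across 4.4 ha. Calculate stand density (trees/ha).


Formula: Stand Density = N_trees / Area_ha
Density = 979 trees / 4.4 ha
Density = 223 trees/ha

223


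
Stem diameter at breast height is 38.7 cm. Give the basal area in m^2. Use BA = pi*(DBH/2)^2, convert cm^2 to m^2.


Formula: BA = pi * (DBH/2)^2 / 10000  (cm^2 to m^2)
Radius = DBH/2 = 38.7/2 = 19.35 cm
BA = pi * 19.35^2 / 10000
   = 1176.283 cm^2 / 10000
   = 0.1176 m^2

0.1176


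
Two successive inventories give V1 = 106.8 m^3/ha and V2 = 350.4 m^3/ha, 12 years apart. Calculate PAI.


Formula: PAI = (V_T2 - V_T1) / (T2 - T1)
Volume increment = 350.4 - 106.8 = 243.6 m^3/ha
PAI = 243.6 / 12 = 20.3 m^3/ha/year

20.3


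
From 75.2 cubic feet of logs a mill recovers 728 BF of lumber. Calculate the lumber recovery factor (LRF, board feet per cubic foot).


Formula: LRF = Lumber Output (BF) / Log Input (ft^3)
LRF = 728 BF / 75.2 ft^3
LRF = 9.68 BF/ft^3

9.68


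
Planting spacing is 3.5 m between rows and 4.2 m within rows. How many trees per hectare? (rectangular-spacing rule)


Formula: TPH = 10000 m^2/ha / (spacing_x * spacing_y)
Area per tree = 3.5 m * 4.2 m = 14.7 m^2
TPH = 10000 / 14.7 = 680 trees/ha

680


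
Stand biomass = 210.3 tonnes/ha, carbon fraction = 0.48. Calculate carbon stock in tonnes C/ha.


Formula: Carbon Stock = Biomass * Carbon Fraction
C = 210.3 t/ha * 0.48
C = 100.9 t C/ha

100.9


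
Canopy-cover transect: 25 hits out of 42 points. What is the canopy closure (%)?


Formula: Canopy closure = covered points / total points * 100
Closure = 25 / 42 * 100
Closure = 0.5952 * 100 = 59.5%

59.5


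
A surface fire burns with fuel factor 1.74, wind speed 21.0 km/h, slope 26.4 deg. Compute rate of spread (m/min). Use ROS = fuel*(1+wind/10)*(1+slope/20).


Formula: ROS = fuel * (1 + wind/10) * (1 + slope/20)
Wind factor = 1 + 21.0/10 = 3.1
Slope factor = 1 + 26.4/20 = 2.32
ROS = 1.74 * 3.1 * 2.32 = 12.51 m/min

12.51


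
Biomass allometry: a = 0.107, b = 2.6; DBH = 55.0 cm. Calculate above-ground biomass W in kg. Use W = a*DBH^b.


Formula: W = a * DBH^b  (allometric power law)
DBH^b = 55.0^2.6 = 33492.1473
W = 0.107 * 33492.1473 = 3583.7 kg

3583.7


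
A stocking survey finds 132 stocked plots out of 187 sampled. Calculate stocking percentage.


Formula: Stocking % = stocked plots / total plots * 100
Stocking = 132 / 187 * 100
Stocking = 0.7059 * 100 = 70.6%

70.6


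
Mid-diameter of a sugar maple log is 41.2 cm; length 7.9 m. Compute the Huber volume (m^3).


Huber: V = Am * L,  Am = pi*(Dm/200)^2
Am = pi*(41.2/200)^2 = 0.133317 m^2
V = 0.133317*7.9 = 1.0532 m^3

1.0532


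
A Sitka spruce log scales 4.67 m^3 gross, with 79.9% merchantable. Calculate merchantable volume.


Formula: MV = V_total * (merchantable_pct / 100)
Merchantable fraction = 79.9% / 100 = 0.799
MV = 4.67 m^3 * 0.799 = 3.731 m^3

3.731


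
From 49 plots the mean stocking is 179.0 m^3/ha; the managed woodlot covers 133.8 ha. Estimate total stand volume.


Formula: Total Volume = Mean Volume per ha * Total Area
Total Volume = 179.0 m^3/ha * 133.8 ha
Total Volume = 23950 m^3

23950


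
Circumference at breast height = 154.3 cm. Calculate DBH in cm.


Formula: DBH = C / pi
DBH = 154.3 / pi
pi = 3.14159...
DBH = 49.1 cm

49.1


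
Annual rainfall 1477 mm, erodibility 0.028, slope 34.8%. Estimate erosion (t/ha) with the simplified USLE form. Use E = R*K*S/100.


Formula: E = R * K * S / 100  (simplified USLE)
R * K = 1477 * 0.028 = 41.356
E = 41.356 * 34.8 / 100 = 14.39 t/ha

14.39


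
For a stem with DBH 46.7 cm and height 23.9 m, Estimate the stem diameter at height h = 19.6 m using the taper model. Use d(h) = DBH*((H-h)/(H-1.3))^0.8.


Taper: d(h) = DBH * ((H - h) / (H - 1.3))^0.8
Numerator = H - h = 23.9 - 19.6 = 4.3 m
Denominator = H - 1.3 = 23.9 - 1.3 = 22.6 m
Ratio = 4.3 / 22.6 = 0.19027
d = 46.7 * 0.19027^0.8 = 12.4 cm

12.4


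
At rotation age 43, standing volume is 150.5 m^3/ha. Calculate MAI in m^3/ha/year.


Formula: MAI = Total Volume / Stand Age
MAI = 150.5 m^3/ha / 43 years
MAI = 3.5 m^3/ha/year

3.5


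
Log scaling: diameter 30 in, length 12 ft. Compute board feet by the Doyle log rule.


Doyle: BF = (D - 4)^2 * L / 16
Adjusted diameter = 30 - 4 = 26 in
(D-4)^2 = 26^2 = 676
BF = 676 * 12 / 16 = 507 BF

507


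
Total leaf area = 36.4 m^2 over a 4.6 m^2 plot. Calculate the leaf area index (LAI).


Formula: LAI = total leaf area / ground area  (dimensionless)
LAI = 36.4 m^2 / 4.6 m^2
LAI = 7.91

7.91


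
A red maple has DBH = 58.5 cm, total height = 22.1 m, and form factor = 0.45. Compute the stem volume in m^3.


Formula: V = pi * (DBH/200)^2 * H * ff
Radius = DBH/200 = 58.5/200 = 0.2925 m
Radius^2 = 0.2925^2 = 0.08555625 m^2
V = pi * 0.08555625 * 22.1 * 0.45
V = 2.673 m^3

2.673


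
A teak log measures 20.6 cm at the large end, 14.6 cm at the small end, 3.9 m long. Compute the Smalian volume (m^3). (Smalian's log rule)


Smalian: V = (A1 + A2)/2 * L,  A = pi*(D/200)^2
A1 = pi*(20.6/200)^2 = 0.033329 m^2
A2 = pi*(14.6/200)^2 = 0.016742 m^2
V = (0.033329+0.016742)/2*3.9 = 0.0976 m^3

0.0976


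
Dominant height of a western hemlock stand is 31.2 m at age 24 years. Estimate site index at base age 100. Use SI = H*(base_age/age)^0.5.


Formula: SI = H_dom * (base_age / age)^0.5
Age ratio = 100 / 24 = 4.16667
sqrt(age_ratio) = 2.04124
SI = 31.2 * 2.04124 = 63.7 m

63.7


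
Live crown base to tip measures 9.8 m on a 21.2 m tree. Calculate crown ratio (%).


Formula: Crown Ratio = (Crown Length / Total Height) * 100
CR = (9.8 m / 21.2 m) * 100
CR = 0.4623 * 100 = 46.2%

46.2


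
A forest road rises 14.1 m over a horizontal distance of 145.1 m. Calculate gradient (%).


Formula: Gradient = rise / run * 100
Gradient = 14.1 / 145.1 * 100 = 9.7%

9.7


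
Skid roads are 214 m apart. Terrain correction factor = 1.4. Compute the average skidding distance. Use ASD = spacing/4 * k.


Formula: ASD = (spacing / 4) * correction
Uncorrected distance = spacing / 4 = 214 / 4 = 53.5 m
ASD = 53.5 * 1.4 = 75 m

75


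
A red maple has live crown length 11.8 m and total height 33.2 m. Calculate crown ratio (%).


Formula: Crown Ratio = (Crown Length / Total Height) * 100
CR = (11.8 m / 33.2 m) * 100
CR = 0.3554 * 100 = 35.5%

35.5


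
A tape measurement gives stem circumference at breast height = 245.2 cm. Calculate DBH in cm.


Formula: DBH = C / pi
DBH = 245.2 / pi
pi = 3.14159...
DBH = 78.0 cm

78.0


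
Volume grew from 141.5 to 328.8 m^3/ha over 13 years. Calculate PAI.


Formula: PAI = (V_T2 - V_T1) / (T2 - T1)
Volume increment = 328.8 - 141.5 = 187.3 m^3/ha
PAI = 187.3 / 13 = 14.41 m^3/ha/year

14.41


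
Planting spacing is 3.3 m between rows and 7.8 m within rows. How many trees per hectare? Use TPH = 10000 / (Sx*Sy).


Formula: TPH = 10000 m^2/ha / (spacing_x * spacing_y)
Area per tree = 3.3 m * 7.8 m = 25.74 m^2
TPH = 10000 / 25.74 = 389 trees/ha

389


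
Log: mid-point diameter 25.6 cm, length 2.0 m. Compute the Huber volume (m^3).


Huber: V = Am * L,  Am = pi*(Dm/200)^2
Am = pi*(25.6/200)^2 = 0.051472 m^2
V = 0.051472*2.0 = 0.1029 m^3

0.1029


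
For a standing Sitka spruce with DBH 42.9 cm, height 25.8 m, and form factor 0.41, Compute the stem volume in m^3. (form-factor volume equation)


Formula: V = pi * (DBH/200)^2 * H * ff
Radius = DBH/200 = 42.9/200 = 0.2145 m
Radius^2 = 0.2145^2 = 0.04601025 m^2
V = pi * 0.04601025 * 25.8 * 0.41
V = 1.529 m^3

1.529


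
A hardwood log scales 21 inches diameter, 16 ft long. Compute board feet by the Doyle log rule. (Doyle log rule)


Doyle: BF = (D - 4)^2 * L / 16
Adjusted diameter = 21 - 4 = 17 in
(D-4)^2 = 17^2 = 289
BF = 289 * 16 / 16 = 289 BF

289


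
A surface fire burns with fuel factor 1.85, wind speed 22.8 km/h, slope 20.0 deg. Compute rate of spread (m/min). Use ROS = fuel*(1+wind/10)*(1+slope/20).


Formula: ROS = fuel * (1 + wind/10) * (1 + slope/20)
Wind factor = 1 + 22.8/10 = 3.28
Slope factor = 1 + 20.0/20 = 2.0
ROS = 1.85 * 3.28 * 2.0 = 12.14 m/min

12.14


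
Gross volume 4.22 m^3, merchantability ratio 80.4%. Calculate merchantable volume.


Formula: MV = V_total * (merchantable_pct / 100)
Merchantable fraction = 80.4% / 100 = 0.804
MV = 4.22 m^3 * 0.804 = 3.393 m^3

3.393


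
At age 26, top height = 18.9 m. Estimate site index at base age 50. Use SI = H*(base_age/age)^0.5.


Formula: SI = H_dom * (base_age / age)^0.5
Age ratio = 50 / 26 = 1.92308
sqrt(age_ratio) = 1.38675
SI = 18.9 * 1.38675 = 26.2 m

26.2


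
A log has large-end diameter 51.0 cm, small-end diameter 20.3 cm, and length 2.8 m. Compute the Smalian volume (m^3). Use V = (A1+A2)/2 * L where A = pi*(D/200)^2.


Smalian: V = (A1 + A2)/2 * L,  A = pi*(D/200)^2
A1 = pi*(51.0/200)^2 = 0.204282 m^2
A2 = pi*(20.3/200)^2 = 0.032365 m^2
V = (0.204282+0.032365)/2*2.8 = 0.3313 m^3

0.3313


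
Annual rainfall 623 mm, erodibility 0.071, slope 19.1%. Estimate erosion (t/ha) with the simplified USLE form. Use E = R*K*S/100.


Formula: E = R * K * S / 100  (simplified USLE)
R * K = 623 * 0.071 = 44.233
E = 44.233 * 19.1 / 100 = 8.45 t/ha

8.45


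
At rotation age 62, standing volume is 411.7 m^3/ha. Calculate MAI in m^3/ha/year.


Formula: MAI = Total Volume / Stand Age
MAI = 411.7 m^3/ha / 62 years
MAI = 6.64 m^3/ha/year

6.64


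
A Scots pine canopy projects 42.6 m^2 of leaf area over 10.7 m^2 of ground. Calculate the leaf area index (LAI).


Formula: LAI = total leaf area / ground area  (dimensionless)
LAI = 42.6 m^2 / 10.7 m^2
LAI = 3.98

3.98


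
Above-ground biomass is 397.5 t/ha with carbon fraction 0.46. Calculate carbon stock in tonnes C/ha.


Formula: Carbon Stock = Biomass * Carbon Fraction
C = 397.5 t/ha * 0.46
C = 182.9 t C/ha

182.9


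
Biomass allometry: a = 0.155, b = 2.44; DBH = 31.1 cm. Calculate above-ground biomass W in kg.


Formula: W = a * DBH^b  (allometric power law)
DBH^b = 31.1^2.44 = 4388.6945
W = 0.155 * 4388.6945 = 680.2 kg

680.2


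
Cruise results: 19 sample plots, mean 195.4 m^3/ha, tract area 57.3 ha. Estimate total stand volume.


Formula: Total Volume = Mean Volume per ha * Total Area
Total Volume = 195.4 m^3/ha * 57.3 ha
Total Volume = 11196 m^3

11196


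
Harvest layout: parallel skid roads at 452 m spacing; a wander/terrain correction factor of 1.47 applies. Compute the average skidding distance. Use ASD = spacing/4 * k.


Formula: ASD = (spacing / 4) * correction
Uncorrected distance = spacing / 4 = 452 / 4 = 113 m
ASD = 113 * 1.47 = 166 m

166


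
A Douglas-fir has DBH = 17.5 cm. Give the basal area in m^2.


Formula: BA = pi * (DBH/2)^2 / 10000  (cm^2 to m^2)
Radius = DBH/2 = 17.5/2 = 8.75 cm
BA = pi * 8.75^2 / 10000
   = 240.5282 cm^2 / 10000
   = 0.0241 m^2

0.0241


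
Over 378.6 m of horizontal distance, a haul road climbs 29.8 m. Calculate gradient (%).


Formula: Gradient = rise / run * 100
Gradient = 29.8 / 378.6 * 100 = 7.9%

7.9


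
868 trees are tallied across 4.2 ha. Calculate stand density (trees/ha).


Formula: Stand Density = N_trees / Area_ha
Density = 868 trees / 4.2 ha
Density = 207 trees/ha

207


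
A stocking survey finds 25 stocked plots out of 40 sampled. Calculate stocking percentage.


Formula: Stocking % = stocked plots / total plots * 100
Stocking = 25 / 40 * 100
Stocking = 0.625 * 100 = 62.5%

62.5


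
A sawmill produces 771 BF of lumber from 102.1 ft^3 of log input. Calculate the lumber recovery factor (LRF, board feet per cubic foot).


Formula: LRF = Lumber Output (BF) / Log Input (ft^3)
LRF = 771 BF / 102.1 ft^3
LRF = 7.55 BF/ft^3

7.55


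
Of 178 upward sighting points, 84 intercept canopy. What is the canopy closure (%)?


Formula: Canopy closure = covered points / total points * 100
Closure = 84 / 178 * 100
Closure = 0.4719 * 100 = 47.2%

47.2


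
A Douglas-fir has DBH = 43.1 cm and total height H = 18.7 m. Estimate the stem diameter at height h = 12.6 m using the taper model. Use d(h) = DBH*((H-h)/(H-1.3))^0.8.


Taper: d(h) = DBH * ((H - h) / (H - 1.3))^0.8
Numerator = H - h = 18.7 - 12.6 = 6.1 m
Denominator = H - 1.3 = 18.7 - 1.3 = 17.4 m
Ratio = 6.1 / 17.4 = 0.35057
d = 43.1 * 0.35057^0.8 = 18.6 cm

18.6


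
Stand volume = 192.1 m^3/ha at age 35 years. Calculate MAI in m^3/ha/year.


Formula: MAI = Total Volume / Stand Age
MAI = 192.1 m^3/ha / 35 years
MAI = 5.49 m^3/ha/year

5.49


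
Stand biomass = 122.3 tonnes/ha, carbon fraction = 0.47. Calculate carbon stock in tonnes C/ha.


Formula: Carbon Stock = Biomass * Carbon Fraction
C = 122.3 t/ha * 0.47
C = 57.5 t C/ha

57.5


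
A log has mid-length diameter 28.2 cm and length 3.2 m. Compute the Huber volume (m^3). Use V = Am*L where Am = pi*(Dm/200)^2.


Huber: V = Am * L,  Am = pi*(Dm/200)^2
Am = pi*(28.2/200)^2 = 0.062458 m^2
V = 0.062458*3.2 = 0.1999 m^3

0.1999
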